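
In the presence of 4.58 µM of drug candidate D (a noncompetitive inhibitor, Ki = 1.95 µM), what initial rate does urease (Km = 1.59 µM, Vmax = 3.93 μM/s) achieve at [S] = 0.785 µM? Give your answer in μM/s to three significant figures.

0.388 μM/s

With α = 1 + [I]/Ki = 1 + 4.58/1.95 = 3.349, the noncompetitive rate law is v = (Vmax/α)·[S] / (Km + [S]).
v = (3.93/3.349)×0.785 / (1.59 + 0.785) = 0.9213/2.375 = 0.388 μM/s.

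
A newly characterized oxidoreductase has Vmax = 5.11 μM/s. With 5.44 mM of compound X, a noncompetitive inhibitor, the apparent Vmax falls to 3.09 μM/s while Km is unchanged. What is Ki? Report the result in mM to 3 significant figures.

Noncompetitive: Vmax,app = Vmax/α with α = 1 + [I]/Ki.
α = Vmax/Vmax,app = 5.11/3.09 = 1.654.
Since α = 1 + [I]/Ki, [I]/Ki = 1.654 − 1 = 0.6537 and Ki = 5.44/0.6537 = 8.32 mM.

8.32 mM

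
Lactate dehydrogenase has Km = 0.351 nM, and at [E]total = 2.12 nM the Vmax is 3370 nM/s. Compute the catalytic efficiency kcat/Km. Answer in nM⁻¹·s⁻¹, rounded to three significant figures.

4530 nM⁻¹·s⁻¹

kcat = Vmax/[E]total = 3370/2.12 = 1590 s⁻¹.
kcat/Km = 1590/0.351 = 4530 nM⁻¹·s⁻¹.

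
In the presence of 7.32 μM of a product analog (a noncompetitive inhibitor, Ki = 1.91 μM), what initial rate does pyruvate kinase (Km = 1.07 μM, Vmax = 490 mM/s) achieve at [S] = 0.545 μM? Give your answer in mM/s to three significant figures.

34.2 mM/s

α = 1 + [I]/Ki = 1 + 7.32/1.91 = 4.832.
For a noncompetitive inhibitor, Vmax is reduced to Vmax/α while Km is unchanged: Km,app = 1.07 μM, Vmax,app = 101 mM/s.
v = Vmax,app·[S]/(Km,app + [S]) = 101 × 0.545/(1.07 + 0.545) = 34.2 mM/s.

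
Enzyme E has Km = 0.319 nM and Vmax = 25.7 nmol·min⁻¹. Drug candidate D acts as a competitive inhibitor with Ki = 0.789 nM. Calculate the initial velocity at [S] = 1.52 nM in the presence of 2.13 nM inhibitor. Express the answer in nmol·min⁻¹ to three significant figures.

α = 1 + [I]/Ki = 1 + 2.13/0.789 = 3.700.
For a competitive inhibitor, Vmax is unchanged and the apparent Km becomes α·Km: Km,app = 1.18 nM, Vmax,app = 25.7 nmol·min⁻¹.
v = Vmax,app·[S]/(Km,app + [S]) = 25.7 × 1.52/(1.18 + 1.52) = 14.5 nmol·min⁻¹.

14.5 nmol·min⁻¹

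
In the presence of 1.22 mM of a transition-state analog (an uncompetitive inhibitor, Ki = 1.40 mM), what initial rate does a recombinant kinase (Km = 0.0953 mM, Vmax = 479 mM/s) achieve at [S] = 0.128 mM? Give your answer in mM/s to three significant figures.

183 mM/s

With α = 1 + [I]/Ki = 1 + 1.22/1.40 = 1.871, the uncompetitive rate law is v = (Vmax/α)·[S] / (Km/α + [S]).
v = (479/1.871)×0.128 / (0.0953/1.871 + 0.128) = 32.76/0.1789 = 183 mM/s.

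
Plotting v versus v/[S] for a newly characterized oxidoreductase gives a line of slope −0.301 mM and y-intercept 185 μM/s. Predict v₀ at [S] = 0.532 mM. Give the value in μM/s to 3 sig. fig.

118 μM/s

In the Eadie–Hofstee form v = Vmax − Km·(v/[S]), the slope is −Km and the intercept is Vmax, so Km = 0.301 mM and Vmax = 185 μM/s.
v = 185 × 0.532/(0.301 + 0.532) = 118 μM/s.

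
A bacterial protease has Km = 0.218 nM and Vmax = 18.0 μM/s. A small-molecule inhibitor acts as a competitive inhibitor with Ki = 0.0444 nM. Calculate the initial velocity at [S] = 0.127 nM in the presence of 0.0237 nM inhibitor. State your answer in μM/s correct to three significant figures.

With α = 1 + [I]/Ki = 1 + 0.0237/0.0444 = 1.534, the competitive rate law is v = Vmax[S] / (αKm + [S]).
v = 18.0×0.127 / (1.534×0.218 + 0.127) = 2.286/0.4614 = 4.95 μM/s.

4.95 μM/s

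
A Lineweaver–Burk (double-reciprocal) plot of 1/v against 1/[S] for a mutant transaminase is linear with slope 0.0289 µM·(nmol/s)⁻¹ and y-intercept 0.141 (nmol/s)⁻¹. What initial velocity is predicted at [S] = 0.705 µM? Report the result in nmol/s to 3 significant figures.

The y-intercept is 1/Vmax, so Vmax = 1/0.141 = 7.09 nmol/s.
The slope is Km/Vmax, so Km = 0.0289 × 7.09 = 0.205 µM.
Then v = 7.09 × 0.705/(0.205 + 0.705) = 5.49 nmol/s.

5.49 nmol/s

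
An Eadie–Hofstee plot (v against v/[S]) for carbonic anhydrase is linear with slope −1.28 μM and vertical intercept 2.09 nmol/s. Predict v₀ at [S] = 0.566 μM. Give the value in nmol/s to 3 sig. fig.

In the Eadie–Hofstee form v = Vmax − Km·(v/[S]), the slope is −Km and the intercept is Vmax, so Km = 1.28 μM and Vmax = 2.09 nmol/s.
v = 2.09 × 0.566/(1.28 + 0.566) = 0.641 nmol/s.

0.641 nmol/s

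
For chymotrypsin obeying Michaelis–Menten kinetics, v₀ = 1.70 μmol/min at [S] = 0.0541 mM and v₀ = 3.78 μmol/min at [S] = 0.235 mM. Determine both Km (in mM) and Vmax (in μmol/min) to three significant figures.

Km = 0.136 mM; Vmax = 5.96 μmol/min

From v = Vmax[S]/(Km+[S]), each point gives Vmax = v(Km+[S])/[S].
Equating: 1.70(Km+0.0541)/0.0541 = 3.78(Km+0.235)/0.235.
31.42·Km + 1.70 = 16.09·Km + 3.78, so (31.42 − 16.09)·Km = 3.78 − 1.70.
Km = 2.080/15.34 = 0.136 mM; then Vmax = 1.70(0.136+0.0541)/0.0541 = 5.96 μmol/min.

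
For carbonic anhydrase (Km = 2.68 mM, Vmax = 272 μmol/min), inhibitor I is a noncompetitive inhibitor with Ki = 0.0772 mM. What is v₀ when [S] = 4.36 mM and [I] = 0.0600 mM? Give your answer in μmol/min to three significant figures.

With α = 1 + [I]/Ki = 1 + 0.0600/0.0772 = 1.777, the noncompetitive rate law is v = (Vmax/α)·[S] / (Km + [S]).
v = (272/1.777)×4.36 / (2.68 + 4.36) = 667.3/7.040 = 94.8 μmol/min.

94.8 μmol/min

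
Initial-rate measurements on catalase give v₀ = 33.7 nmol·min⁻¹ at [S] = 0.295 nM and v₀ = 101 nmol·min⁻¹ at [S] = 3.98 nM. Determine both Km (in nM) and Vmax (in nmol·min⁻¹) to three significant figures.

From v = Vmax[S]/(Km+[S]), each point gives Vmax = v(Km+[S])/[S].
Equating: 33.7(Km+0.295)/0.295 = 101(Km+3.98)/3.98.
114.2·Km + 33.7 = 25.38·Km + 101, so (114.2 − 25.38)·Km = 101 − 33.7.
Km = 67.30/88.86 = 0.757 nM; then Vmax = 33.7(0.757+0.295)/0.295 = 120 nmol·min⁻¹.

Km = 0.757 nM; Vmax = 120 nmol·min⁻¹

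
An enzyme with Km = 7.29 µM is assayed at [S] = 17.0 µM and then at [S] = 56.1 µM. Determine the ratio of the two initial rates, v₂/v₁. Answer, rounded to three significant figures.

The fractional saturations are [S]/(Km+[S]) = 17.0/24.29 = 0.6999 and 56.1/63.39 = 0.8850.
v₂/v₁ is just their ratio: 0.8850/0.6999 = 1.26.

1.26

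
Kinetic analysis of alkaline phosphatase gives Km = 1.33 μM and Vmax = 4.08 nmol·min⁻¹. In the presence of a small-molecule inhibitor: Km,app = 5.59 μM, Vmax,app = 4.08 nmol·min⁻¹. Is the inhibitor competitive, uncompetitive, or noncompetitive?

Km increases (1.33 → 5.59 μM) while Vmax is unchanged — the hallmark of competitive inhibition.

competitive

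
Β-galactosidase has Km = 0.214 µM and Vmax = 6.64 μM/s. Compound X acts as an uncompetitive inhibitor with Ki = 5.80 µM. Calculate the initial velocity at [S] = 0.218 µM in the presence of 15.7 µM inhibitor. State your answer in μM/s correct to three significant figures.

With α = 1 + [I]/Ki = 1 + 15.7/5.80 = 3.707, the uncompetitive rate law is v = (Vmax/α)·[S] / (Km/α + [S]).
v = (6.64/3.707)×0.218 / (0.214/3.707 + 0.218) = 0.3905/0.2757 = 1.42 μM/s.

1.42 μM/s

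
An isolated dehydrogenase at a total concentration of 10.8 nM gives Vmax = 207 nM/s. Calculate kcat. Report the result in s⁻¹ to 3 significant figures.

kcat = Vmax/[E]total = 207 nM/s / 10.8 nM = 19.2 s⁻¹.

19.2 s⁻¹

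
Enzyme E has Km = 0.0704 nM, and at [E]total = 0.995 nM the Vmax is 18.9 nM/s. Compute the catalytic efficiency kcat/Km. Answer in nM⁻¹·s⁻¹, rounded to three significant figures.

kcat = Vmax/[E]total = 18.9/0.995 = 19.0 s⁻¹.
kcat/Km = 19.0/0.0704 = 270 nM⁻¹·s⁻¹.

270 nM⁻¹·s⁻¹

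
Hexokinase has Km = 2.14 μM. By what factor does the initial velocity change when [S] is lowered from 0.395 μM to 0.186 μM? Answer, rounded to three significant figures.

The fractional saturations are [S]/(Km+[S]) = 0.395/2.535 = 0.1558 and 0.186/2.326 = 0.07997.
v₂/v₁ is just their ratio: 0.07997/0.1558 = 0.513.

0.513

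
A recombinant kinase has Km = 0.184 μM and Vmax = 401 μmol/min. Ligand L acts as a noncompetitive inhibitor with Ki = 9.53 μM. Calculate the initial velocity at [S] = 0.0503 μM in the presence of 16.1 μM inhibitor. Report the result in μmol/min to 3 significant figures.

α = 1 + [I]/Ki = 1 + 16.1/9.53 = 2.689.
For a noncompetitive inhibitor, Vmax is reduced to Vmax/α while Km is unchanged: Km,app = 0.184 μM, Vmax,app = 149 μmol/min.
v = Vmax,app·[S]/(Km,app + [S]) = 149 × 0.0503/(0.184 + 0.0503) = 32.0 μmol/min.

32.0 μmol/min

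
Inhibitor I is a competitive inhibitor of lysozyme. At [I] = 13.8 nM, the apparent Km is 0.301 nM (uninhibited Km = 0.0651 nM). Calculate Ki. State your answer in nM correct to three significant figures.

Competitive: Km,app = α·Km with α = 1 + [I]/Ki.
α = Km,app/Km = 0.301/0.0651 = 4.624.
Ki = [I]/(α − 1) = 13.8/3.624 = 3.81 nM.

3.81 nM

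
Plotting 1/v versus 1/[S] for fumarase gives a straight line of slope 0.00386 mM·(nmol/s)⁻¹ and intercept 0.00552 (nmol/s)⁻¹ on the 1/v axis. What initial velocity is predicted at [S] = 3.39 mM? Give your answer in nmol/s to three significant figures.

The y-intercept is 1/Vmax, so Vmax = 1/0.00552 = 181 nmol/s.
The slope is Km/Vmax, so Km = 0.00386 × 181 = 0.699 mM.
Then v = 181 × 3.39/(0.699 + 3.39) = 150 nmol/s.

150 nmol/s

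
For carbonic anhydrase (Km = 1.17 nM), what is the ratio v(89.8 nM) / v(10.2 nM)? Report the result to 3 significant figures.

1.10

Since Vmax cancels, v₂/v₁ = [S]₂(Km+[S]₁) / [S]₁(Km+[S]₂).
= 89.8×(1.17+10.2) / (10.2×(1.17+89.8)) = 1021/927.9 = 1.10.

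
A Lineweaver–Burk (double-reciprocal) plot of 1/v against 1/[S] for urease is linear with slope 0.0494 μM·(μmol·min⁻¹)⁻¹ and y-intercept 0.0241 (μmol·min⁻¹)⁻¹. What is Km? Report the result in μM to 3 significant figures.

y-intercept = 1/Vmax ⇒ Vmax = 41.5 μmol·min⁻¹; slope = Km/Vmax ⇒ Km = slope × Vmax.
Km = 0.0494 × 41.5 = 2.05 μM.

2.05 μM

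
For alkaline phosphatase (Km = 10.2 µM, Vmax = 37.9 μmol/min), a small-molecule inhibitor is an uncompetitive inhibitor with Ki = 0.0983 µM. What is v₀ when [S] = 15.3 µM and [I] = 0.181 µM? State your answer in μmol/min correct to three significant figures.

With α = 1 + [I]/Ki = 1 + 0.181/0.0983 = 2.841, the uncompetitive rate law is v = (Vmax/α)·[S] / (Km/α + [S]).
v = (37.9/2.841)×15.3 / (10.2/2.841 + 15.3) = 204.1/18.89 = 10.8 μmol/min.

10.8 μmol/min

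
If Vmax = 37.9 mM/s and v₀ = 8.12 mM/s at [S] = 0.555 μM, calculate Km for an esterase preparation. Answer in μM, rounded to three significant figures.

2.04 μM

From v = Vmax[S]/(Km+[S]), Km = [S](Vmax − v)/v.
Km = 0.555 × (37.9 − 8.12) / 8.12 = 16.53/8.12 = 2.04 μM.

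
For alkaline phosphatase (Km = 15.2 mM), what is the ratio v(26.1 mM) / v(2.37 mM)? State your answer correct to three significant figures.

The fractional saturations are [S]/(Km+[S]) = 2.37/17.57 = 0.1349 and 26.1/41.30 = 0.6320.
v₂/v₁ is just their ratio: 0.6320/0.1349 = 4.69.

4.69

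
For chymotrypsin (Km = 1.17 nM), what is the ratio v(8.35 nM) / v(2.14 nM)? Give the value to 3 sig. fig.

Since Vmax cancels, v₂/v₁ = [S]₂(Km+[S]₁) / [S]₁(Km+[S]₂).
= 8.35×(1.17+2.14) / (2.14×(1.17+8.35)) = 27.64/20.37 = 1.36.

1.36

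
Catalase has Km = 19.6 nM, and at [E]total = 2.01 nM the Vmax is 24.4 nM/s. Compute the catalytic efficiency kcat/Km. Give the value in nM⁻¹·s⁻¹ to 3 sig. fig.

kcat = Vmax/[E]total = 24.4/2.01 = 12.1 s⁻¹.
kcat/Km = 12.1/19.6 = 0.619 nM⁻¹·s⁻¹.

0.619 nM⁻¹·s⁻¹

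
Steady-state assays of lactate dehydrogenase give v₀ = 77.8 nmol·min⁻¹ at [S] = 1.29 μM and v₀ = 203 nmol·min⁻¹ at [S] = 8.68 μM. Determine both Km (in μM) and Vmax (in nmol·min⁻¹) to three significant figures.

Km = 3.39 μM; Vmax = 282 nmol·min⁻¹

From v = Vmax[S]/(Km+[S]), each point gives Vmax = v(Km+[S])/[S].
Equating: 77.8(Km+1.29)/1.29 = 203(Km+8.68)/8.68.
60.31·Km + 77.8 = 23.39·Km + 203, so (60.31 − 23.39)·Km = 203 − 77.8.
Km = 125.2/36.92 = 3.39 μM; then Vmax = 77.8(3.39+1.29)/1.29 = 282 nmol·min⁻¹.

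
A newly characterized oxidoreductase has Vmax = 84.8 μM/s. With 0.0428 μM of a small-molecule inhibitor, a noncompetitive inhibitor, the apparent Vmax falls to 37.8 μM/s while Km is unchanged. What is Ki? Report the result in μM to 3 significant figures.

Noncompetitive: Vmax,app = Vmax/α with α = 1 + [I]/Ki.
α = Vmax/Vmax,app = 84.8/37.8 = 2.243.
Ki = [I]/(α − 1) = 0.0428/1.243 = 0.0344 μM.

0.0344 μM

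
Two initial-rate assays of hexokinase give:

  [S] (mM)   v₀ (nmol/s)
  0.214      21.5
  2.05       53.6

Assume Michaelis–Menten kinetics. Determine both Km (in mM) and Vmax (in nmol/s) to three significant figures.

In reciprocal form, 1/v = (Km/Vmax)·(1/[S]) + 1/Vmax. The two points give (1/[S], 1/v) = (4.673, 0.04651) and (0.4878, 0.01866).
Slope = (0.04651 − 0.01866)/(4.673 − 0.4878) = 0.006656; intercept = 0.04651 − 0.006656×4.673 = 0.01541.
Vmax = 1/intercept = 64.9 nmol/s; Km = slope × Vmax = 0.006656 × 64.9 = 0.432 mM.

Km = 0.432 mM; Vmax = 64.9 nmol/s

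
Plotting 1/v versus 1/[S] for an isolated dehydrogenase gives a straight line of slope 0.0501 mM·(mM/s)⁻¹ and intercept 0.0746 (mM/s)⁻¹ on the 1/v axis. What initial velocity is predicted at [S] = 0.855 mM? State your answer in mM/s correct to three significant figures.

The y-intercept is 1/Vmax, so Vmax = 1/0.0746 = 13.4 mM/s.
The slope is Km/Vmax, so Km = 0.0501 × 13.4 = 0.672 mM.
Then v = 13.4 × 0.855/(0.672 + 0.855) = 7.51 mM/s.

7.51 mM/s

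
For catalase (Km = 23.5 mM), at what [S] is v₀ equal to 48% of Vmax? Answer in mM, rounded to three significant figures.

v/Vmax = [S]/(Km+[S]) = 0.48, so [S] = Km·0.48/(1 − 0.48) = 23.5 × 0.9231.
[S] = 21.7 mM.

21.7 mM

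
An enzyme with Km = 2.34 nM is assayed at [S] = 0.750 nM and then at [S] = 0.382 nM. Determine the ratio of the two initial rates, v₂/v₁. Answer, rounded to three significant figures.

The fractional saturations are [S]/(Km+[S]) = 0.750/3.090 = 0.2427 and 0.382/2.722 = 0.1403.
v₂/v₁ is just their ratio: 0.1403/0.2427 = 0.578.

0.578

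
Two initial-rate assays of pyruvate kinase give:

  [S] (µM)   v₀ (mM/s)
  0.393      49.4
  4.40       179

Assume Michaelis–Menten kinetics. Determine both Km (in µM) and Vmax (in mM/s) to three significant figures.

In reciprocal form, 1/v = (Km/Vmax)·(1/[S]) + 1/Vmax. The two points give (1/[S], 1/v) = (2.545, 0.02024) and (0.2273, 0.005587).
Slope = (0.02024 − 0.005587)/(2.545 − 0.2273) = 0.006325; intercept = 0.02024 − 0.006325×2.545 = 0.004149.
Vmax = 1/intercept = 241 mM/s; Km = slope × Vmax = 0.006325 × 241 = 1.52 µM.

Km = 1.52 µM; Vmax = 241 mM/s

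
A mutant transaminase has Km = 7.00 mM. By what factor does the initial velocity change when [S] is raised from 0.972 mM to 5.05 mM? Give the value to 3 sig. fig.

3.44

The fractional saturations are [S]/(Km+[S]) = 0.972/7.972 = 0.1219 and 5.05/12.05 = 0.4191.
v₂/v₁ is just their ratio: 0.4191/0.1219 = 3.44.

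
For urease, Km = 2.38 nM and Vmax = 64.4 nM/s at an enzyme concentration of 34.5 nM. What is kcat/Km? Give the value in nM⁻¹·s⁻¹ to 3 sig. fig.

0.784 nM⁻¹·s⁻¹

kcat = Vmax/[E]total = 64.4/34.5 = 1.87 s⁻¹.
kcat/Km = 1.87/2.38 = 0.784 nM⁻¹·s⁻¹.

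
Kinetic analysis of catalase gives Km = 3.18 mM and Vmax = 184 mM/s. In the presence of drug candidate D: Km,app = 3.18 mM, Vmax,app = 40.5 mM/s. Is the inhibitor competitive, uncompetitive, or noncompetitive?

noncompetitive

Vmax decreases (184 → 40.5 mM/s) while Km is unchanged — pure noncompetitive inhibition.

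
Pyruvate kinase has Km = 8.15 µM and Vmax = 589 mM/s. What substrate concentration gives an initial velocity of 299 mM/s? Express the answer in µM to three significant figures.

8.40 µM

The required fractional saturation is v/Vmax = 299/589 = 0.5076.
Then [S]/(Km+[S]) = 0.5076 ⇒ [S] = 8.15 × 0.5076/(1 − 0.5076) = 8.40 µM.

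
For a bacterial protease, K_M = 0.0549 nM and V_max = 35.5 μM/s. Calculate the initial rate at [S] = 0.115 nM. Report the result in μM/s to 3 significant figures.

24.0 μM/s

[S]/(Km+[S]) = 0.115/0.1699 = 0.6769, the fractional saturation.
v = 0.6769 × Vmax = 0.6769 × 35.5 = 24.0 μM/s.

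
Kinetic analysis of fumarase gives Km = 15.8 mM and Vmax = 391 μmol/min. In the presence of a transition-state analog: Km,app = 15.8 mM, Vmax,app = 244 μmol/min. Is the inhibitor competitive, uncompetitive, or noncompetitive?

Vmax decreases (391 → 244 μmol/min) while Km is unchanged — pure noncompetitive inhibition.

noncompetitive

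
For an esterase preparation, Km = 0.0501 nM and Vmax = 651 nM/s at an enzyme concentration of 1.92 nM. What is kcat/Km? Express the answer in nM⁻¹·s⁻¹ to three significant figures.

6770 nM⁻¹·s⁻¹

kcat = Vmax/[E]total = 651/1.92 = 339 s⁻¹.
kcat/Km = 339/0.0501 = 6770 nM⁻¹·s⁻¹.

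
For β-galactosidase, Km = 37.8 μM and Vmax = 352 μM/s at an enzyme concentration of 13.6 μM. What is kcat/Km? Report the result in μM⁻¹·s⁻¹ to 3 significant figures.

0.685 μM⁻¹·s⁻¹

kcat = Vmax/[E]total = 352/13.6 = 25.9 s⁻¹.
kcat/Km = 25.9/37.8 = 0.685 μM⁻¹·s⁻¹.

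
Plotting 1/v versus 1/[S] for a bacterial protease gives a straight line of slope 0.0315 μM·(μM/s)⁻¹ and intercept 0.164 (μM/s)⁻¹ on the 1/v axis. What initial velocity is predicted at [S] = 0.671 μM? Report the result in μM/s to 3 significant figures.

4.74 μM/s

The y-intercept is 1/Vmax, so Vmax = 1/0.164 = 6.10 μM/s.
The slope is Km/Vmax, so Km = 0.0315 × 6.10 = 0.192 μM.
Then v = 6.10 × 0.671/(0.192 + 0.671) = 4.74 μM/s.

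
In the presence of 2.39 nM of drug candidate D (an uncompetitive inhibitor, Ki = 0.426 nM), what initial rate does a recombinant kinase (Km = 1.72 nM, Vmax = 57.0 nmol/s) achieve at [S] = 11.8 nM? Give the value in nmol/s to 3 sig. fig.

8.44 nmol/s

With α = 1 + [I]/Ki = 1 + 2.39/0.426 = 6.610, the uncompetitive rate law is v = (Vmax/α)·[S] / (Km/α + [S]).
v = (57.0/6.610)×11.8 / (1.72/6.610 + 11.8) = 101.7/12.06 = 8.44 nmol/s.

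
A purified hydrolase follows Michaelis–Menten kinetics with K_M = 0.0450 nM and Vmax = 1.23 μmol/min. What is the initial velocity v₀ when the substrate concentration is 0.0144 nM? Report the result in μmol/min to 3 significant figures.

0.298 μmol/min

v = Vmax·[S]/(Km + [S]) = 1.23 × 0.0144 / (0.0450 + 0.0144)
  = 0.01771 / 0.05940 = 0.298 μmol/min.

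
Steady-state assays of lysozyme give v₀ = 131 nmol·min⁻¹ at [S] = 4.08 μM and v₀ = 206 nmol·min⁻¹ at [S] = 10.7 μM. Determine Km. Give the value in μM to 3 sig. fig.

5.83 μM

In reciprocal form, 1/v = (Km/Vmax)·(1/[S]) + 1/Vmax. The two points give (1/[S], 1/v) = (0.2451, 0.007634) and (0.09346, 0.004854).
Slope = (0.007634 − 0.004854)/(0.2451 − 0.09346) = 0.01833; intercept = 0.007634 − 0.01833×0.2451 = 0.003141.
Vmax = 1/intercept = 318 nmol·min⁻¹; Km = slope × Vmax = 0.01833 × 318 = 5.83 μM.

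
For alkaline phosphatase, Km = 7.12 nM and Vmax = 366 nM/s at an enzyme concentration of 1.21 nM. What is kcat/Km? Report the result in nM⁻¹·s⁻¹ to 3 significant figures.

42.5 nM⁻¹·s⁻¹

kcat = Vmax/[E]total = 366/1.21 = 302 s⁻¹.
kcat/Km = 302/7.12 = 42.5 nM⁻¹·s⁻¹.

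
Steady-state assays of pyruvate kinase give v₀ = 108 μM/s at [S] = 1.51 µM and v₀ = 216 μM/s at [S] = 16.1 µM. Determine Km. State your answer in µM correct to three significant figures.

1.86 µM

From v = Vmax[S]/(Km+[S]), each point gives Vmax = v(Km+[S])/[S].
Equating: 108(Km+1.51)/1.51 = 216(Km+16.1)/16.1.
71.52·Km + 108 = 13.42·Km + 216, so (71.52 − 13.42)·Km = 216 − 108.
Km = 108.0/58.11 = 1.86 µM; then Vmax = 108(1.86+1.51)/1.51 = 241 μM/s.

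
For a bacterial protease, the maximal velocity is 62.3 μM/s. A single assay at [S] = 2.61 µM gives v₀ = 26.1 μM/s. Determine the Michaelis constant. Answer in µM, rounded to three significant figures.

From v = Vmax[S]/(Km+[S]), Km = [S](Vmax − v)/v.
Km = 2.61 × (62.3 − 26.1) / 26.1 = 94.48/26.1 = 3.62 µM.

3.62 µM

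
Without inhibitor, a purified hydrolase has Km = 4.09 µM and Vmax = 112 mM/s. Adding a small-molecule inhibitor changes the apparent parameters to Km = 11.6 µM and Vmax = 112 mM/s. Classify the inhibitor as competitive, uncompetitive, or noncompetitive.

competitive

Km increases (4.09 → 11.6 µM) while Vmax is unchanged — the hallmark of competitive inhibition.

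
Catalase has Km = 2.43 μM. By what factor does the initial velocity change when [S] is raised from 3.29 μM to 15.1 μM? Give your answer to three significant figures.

1.50

The fractional saturations are [S]/(Km+[S]) = 3.29/5.720 = 0.5752 and 15.1/17.53 = 0.8614.
v₂/v₁ is just their ratio: 0.8614/0.5752 = 1.50.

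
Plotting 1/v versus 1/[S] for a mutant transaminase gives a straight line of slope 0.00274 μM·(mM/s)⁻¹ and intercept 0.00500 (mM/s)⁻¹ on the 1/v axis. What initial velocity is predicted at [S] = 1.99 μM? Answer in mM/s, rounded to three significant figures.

The y-intercept is 1/Vmax, so Vmax = 1/0.00500 = 200 mM/s.
The slope is Km/Vmax, so Km = 0.00274 × 200 = 0.548 μM.
Then v = 200 × 1.99/(0.548 + 1.99) = 157 mM/s.

157 mM/s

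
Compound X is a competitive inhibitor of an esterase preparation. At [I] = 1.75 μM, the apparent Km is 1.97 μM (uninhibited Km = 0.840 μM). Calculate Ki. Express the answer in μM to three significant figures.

1.30 μM

Competitive: Km,app = α·Km with α = 1 + [I]/Ki.
α = Km,app/Km = 1.97/0.840 = 2.345.
Ki = [I]/(α − 1) = 1.75/1.345 = 1.30 μM.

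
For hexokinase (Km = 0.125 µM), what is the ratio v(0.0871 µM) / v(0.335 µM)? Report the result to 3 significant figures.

Since Vmax cancels, v₂/v₁ = [S]₂(Km+[S]₁) / [S]₁(Km+[S]₂).
= 0.0871×(0.125+0.335) / (0.335×(0.125+0.0871)) = 0.04007/0.07105 = 0.564.

0.564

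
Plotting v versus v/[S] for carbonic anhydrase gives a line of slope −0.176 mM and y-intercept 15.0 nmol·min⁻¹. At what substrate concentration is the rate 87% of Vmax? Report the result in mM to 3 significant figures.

1.18 mM

The Eadie–Hofstee slope gives Km = 0.176 mM (slope = −Km).
v/Vmax = [S]/(Km+[S]) = 0.87 ⇒ [S] = Km·0.87/(1−0.87) = 0.176 × 6.692 = 1.18 mM.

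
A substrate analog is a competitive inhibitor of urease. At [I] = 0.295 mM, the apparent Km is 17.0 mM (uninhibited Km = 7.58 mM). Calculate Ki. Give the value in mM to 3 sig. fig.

Competitive: Km,app = α·Km with α = 1 + [I]/Ki.
α = Km,app/Km = 17.0/7.58 = 2.243.
Since α = 1 + [I]/Ki, [I]/Ki = 2.243 − 1 = 1.243 and Ki = 0.295/1.243 = 0.237 mM.

0.237 mM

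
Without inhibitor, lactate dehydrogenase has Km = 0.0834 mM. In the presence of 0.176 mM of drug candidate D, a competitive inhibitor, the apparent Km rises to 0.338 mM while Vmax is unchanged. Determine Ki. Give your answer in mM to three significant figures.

Competitive: Km,app = α·Km with α = 1 + [I]/Ki.
α = Km,app/Km = 0.338/0.0834 = 4.053.
Ki = [I]/(α − 1) = 0.176/3.053 = 0.0577 mM.

0.0577 mM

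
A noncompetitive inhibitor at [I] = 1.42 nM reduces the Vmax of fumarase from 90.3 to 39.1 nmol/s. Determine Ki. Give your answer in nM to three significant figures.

1.08 nM

Noncompetitive: Vmax,app = Vmax/α with α = 1 + [I]/Ki.
α = Vmax/Vmax,app = 90.3/39.1 = 2.309.
Since α = 1 + [I]/Ki, [I]/Ki = 2.309 − 1 = 1.309 and Ki = 1.42/1.309 = 1.08 nM.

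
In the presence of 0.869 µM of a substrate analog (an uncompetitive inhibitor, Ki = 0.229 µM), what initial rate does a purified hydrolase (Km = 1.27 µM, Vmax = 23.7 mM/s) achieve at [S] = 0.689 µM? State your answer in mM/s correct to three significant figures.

3.57 mM/s

α = 1 + [I]/Ki = 1 + 0.869/0.229 = 4.795.
For an uncompetitive inhibitor, both parameters are divided by α, giving Vmax/α and Km/α: Km,app = 0.265 µM, Vmax,app = 4.94 mM/s.
v = Vmax,app·[S]/(Km,app + [S]) = 4.94 × 0.689/(0.265 + 0.689) = 3.57 mM/s.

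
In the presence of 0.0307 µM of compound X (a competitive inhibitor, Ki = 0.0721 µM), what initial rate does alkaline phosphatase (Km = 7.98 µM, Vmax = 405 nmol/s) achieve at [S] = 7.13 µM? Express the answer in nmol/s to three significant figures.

α = 1 + [I]/Ki = 1 + 0.0307/0.0721 = 1.426.
For a competitive inhibitor, Vmax is unchanged and the apparent Km becomes α·Km: Km,app = 11.4 µM, Vmax,app = 405 nmol/s.
v = Vmax,app·[S]/(Km,app + [S]) = 405 × 7.13/(11.4 + 7.13) = 156 nmol/s.

156 nmol/s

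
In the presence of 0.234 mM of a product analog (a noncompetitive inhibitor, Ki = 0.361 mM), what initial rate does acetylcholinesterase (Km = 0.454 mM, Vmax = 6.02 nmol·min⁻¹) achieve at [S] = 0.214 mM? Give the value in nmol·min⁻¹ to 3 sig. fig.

1.17 nmol·min⁻¹

With α = 1 + [I]/Ki = 1 + 0.234/0.361 = 1.648, the noncompetitive rate law is v = (Vmax/α)·[S] / (Km + [S]).
v = (6.02/1.648)×0.214 / (0.454 + 0.214) = 0.7816/0.6680 = 1.17 nmol·min⁻¹.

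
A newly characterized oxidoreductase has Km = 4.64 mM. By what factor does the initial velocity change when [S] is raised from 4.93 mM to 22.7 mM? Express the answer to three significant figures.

Since Vmax cancels, v₂/v₁ = [S]₂(Km+[S]₁) / [S]₁(Km+[S]₂).
= 22.7×(4.64+4.93) / (4.93×(4.64+22.7)) = 217.2/134.8 = 1.61.

1.61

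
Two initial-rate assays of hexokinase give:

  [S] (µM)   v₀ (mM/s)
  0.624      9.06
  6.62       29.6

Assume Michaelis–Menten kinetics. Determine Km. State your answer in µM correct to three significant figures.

2.04 µM

In reciprocal form, 1/v = (Km/Vmax)·(1/[S]) + 1/Vmax. The two points give (1/[S], 1/v) = (1.603, 0.1104) and (0.1511, 0.03378).
Slope = (0.1104 − 0.03378)/(1.603 − 0.1511) = 0.05277; intercept = 0.1104 − 0.05277×1.603 = 0.02581.
Vmax = 1/intercept = 38.7 mM/s; Km = slope × Vmax = 0.05277 × 38.7 = 2.04 µM.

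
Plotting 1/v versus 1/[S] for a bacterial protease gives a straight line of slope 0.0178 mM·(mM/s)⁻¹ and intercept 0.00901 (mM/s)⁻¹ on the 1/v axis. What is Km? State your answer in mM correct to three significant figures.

y-intercept = 1/Vmax ⇒ Vmax = 111 mM/s; slope = Km/Vmax ⇒ Km = slope × Vmax.
Km = 0.0178 × 111 = 1.98 mM.

1.98 mM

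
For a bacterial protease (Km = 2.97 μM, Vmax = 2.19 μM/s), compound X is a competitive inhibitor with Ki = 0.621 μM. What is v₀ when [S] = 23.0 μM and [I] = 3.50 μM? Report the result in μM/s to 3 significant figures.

1.18 μM/s

With α = 1 + [I]/Ki = 1 + 3.50/0.621 = 6.636, the competitive rate law is v = Vmax[S] / (αKm + [S]).
v = 2.19×23.0 / (6.636×2.97 + 23.0) = 50.37/42.71 = 1.18 μM/s.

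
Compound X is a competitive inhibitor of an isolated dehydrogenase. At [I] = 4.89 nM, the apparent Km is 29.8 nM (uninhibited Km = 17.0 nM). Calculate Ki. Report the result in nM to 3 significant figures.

6.49 nM

Competitive: Km,app = α·Km with α = 1 + [I]/Ki.
α = Km,app/Km = 29.8/17.0 = 1.753.
Since α = 1 + [I]/Ki, [I]/Ki = 1.753 − 1 = 0.7529 and Ki = 4.89/0.7529 = 6.49 nM.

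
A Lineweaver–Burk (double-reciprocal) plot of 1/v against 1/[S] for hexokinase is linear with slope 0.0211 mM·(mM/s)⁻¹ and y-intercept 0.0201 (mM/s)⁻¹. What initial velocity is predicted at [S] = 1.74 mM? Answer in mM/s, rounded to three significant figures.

31.0 mM/s

The y-intercept is 1/Vmax, so Vmax = 1/0.0201 = 49.8 mM/s.
The slope is Km/Vmax, so Km = 0.0211 × 49.8 = 1.05 mM.
Then v = 49.8 × 1.74/(1.05 + 1.74) = 31.0 mM/s.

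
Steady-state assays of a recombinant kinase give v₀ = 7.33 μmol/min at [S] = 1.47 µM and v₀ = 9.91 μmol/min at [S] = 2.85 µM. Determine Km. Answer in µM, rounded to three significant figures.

From v = Vmax[S]/(Km+[S]), each point gives Vmax = v(Km+[S])/[S].
Equating: 7.33(Km+1.47)/1.47 = 9.91(Km+2.85)/2.85.
4.986·Km + 7.33 = 3.477·Km + 9.91, so (4.986 − 3.477)·Km = 9.91 − 7.33.
Km = 2.580/1.509 = 1.71 µM; then Vmax = 7.33(1.71+1.47)/1.47 = 15.9 μmol/min.

1.71 µM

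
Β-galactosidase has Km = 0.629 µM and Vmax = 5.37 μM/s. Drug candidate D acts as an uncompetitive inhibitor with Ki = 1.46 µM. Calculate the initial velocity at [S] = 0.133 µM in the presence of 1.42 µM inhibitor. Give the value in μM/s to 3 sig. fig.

With α = 1 + [I]/Ki = 1 + 1.42/1.46 = 1.973, the uncompetitive rate law is v = (Vmax/α)·[S] / (Km/α + [S]).
v = (5.37/1.973)×0.133 / (0.629/1.973 + 0.133) = 0.3621/0.4519 = 0.801 μM/s.

0.801 μM/s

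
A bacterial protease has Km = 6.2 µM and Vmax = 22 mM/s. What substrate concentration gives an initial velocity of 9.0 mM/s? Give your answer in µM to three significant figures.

Rearranging v = Vmax[S]/(Km+[S]) gives [S] = Km·v/(Vmax − v).
[S] = 6.2 × 9.0 / (22 − 9.0) = 55.80/13.00 = 4.29 µM.

4.29 µM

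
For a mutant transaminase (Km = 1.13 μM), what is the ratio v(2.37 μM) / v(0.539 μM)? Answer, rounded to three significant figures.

Since Vmax cancels, v₂/v₁ = [S]₂(Km+[S]₁) / [S]₁(Km+[S]₂).
= 2.37×(1.13+0.539) / (0.539×(1.13+2.37)) = 3.956/1.886 = 2.10.

2.10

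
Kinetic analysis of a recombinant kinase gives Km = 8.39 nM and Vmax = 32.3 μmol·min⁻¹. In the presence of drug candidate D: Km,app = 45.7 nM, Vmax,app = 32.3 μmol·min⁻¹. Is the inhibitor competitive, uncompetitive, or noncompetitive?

competitive

Km increases (8.39 → 45.7 nM) while Vmax is unchanged — the hallmark of competitive inhibition.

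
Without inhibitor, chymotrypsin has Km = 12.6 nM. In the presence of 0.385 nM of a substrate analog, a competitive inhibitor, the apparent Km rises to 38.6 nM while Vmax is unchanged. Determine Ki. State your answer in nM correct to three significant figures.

Competitive: Km,app = α·Km with α = 1 + [I]/Ki.
α = Km,app/Km = 38.6/12.6 = 3.063.
Since α = 1 + [I]/Ki, [I]/Ki = 3.063 − 1 = 2.063 and Ki = 0.385/2.063 = 0.187 nM.

0.187 nM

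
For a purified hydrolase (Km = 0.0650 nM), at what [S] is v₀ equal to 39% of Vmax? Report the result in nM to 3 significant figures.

v/Vmax = [S]/(Km+[S]) = 0.39, so [S] = Km·0.39/(1 − 0.39) = 0.0650 × 0.6393.
[S] = 0.0416 nM.

0.0416 nM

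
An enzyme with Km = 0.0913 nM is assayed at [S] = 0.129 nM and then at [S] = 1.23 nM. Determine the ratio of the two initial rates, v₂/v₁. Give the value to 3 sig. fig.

1.59

Since Vmax cancels, v₂/v₁ = [S]₂(Km+[S]₁) / [S]₁(Km+[S]₂).
= 1.23×(0.0913+0.129) / (0.129×(0.0913+1.23)) = 0.2710/0.1704 = 1.59.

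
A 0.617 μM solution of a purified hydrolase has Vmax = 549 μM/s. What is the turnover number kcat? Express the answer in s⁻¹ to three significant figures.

kcat = Vmax/[E]total = 549 μM/s / 0.617 μM = 890 s⁻¹.

890 s⁻¹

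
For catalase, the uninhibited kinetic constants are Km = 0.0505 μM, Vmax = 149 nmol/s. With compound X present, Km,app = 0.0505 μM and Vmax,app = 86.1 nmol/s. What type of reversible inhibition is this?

Vmax decreases (149 → 86.1 nmol/s) while Km is unchanged — pure noncompetitive inhibition.

noncompetitive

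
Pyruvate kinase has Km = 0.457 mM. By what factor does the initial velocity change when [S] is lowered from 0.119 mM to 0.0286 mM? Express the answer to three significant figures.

Since Vmax cancels, v₂/v₁ = [S]₂(Km+[S]₁) / [S]₁(Km+[S]₂).
= 0.0286×(0.457+0.119) / (0.119×(0.457+0.0286)) = 0.01647/0.05779 = 0.285.

0.285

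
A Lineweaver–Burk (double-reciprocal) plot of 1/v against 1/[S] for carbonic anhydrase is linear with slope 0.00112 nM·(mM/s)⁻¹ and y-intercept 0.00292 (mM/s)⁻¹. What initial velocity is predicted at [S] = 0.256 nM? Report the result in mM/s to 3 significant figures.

The y-intercept is 1/Vmax, so Vmax = 1/0.00292 = 342 mM/s.
The slope is Km/Vmax, so Km = 0.00112 × 342 = 0.384 nM.
Then v = 342 × 0.256/(0.384 + 0.256) = 137 mM/s.

137 mM/s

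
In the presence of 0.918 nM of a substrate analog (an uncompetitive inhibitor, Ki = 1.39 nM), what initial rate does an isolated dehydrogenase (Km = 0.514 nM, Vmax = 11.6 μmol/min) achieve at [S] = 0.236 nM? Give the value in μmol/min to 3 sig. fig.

With α = 1 + [I]/Ki = 1 + 0.918/1.39 = 1.660, the uncompetitive rate law is v = (Vmax/α)·[S] / (Km/α + [S]).
v = (11.6/1.660)×0.236 / (0.514/1.660 + 0.236) = 1.649/0.5456 = 3.02 μmol/min.

3.02 μmol/min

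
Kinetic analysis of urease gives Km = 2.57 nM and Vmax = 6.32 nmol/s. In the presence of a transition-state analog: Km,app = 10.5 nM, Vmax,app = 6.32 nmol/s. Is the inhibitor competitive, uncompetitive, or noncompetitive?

competitive

Km increases (2.57 → 10.5 nM) while Vmax is unchanged — the hallmark of competitive inhibition.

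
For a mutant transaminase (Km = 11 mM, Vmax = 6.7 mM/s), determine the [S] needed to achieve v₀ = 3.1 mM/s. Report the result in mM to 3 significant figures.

The required fractional saturation is v/Vmax = 3.1/6.7 = 0.4627.
Then [S]/(Km+[S]) = 0.4627 ⇒ [S] = 11 × 0.4627/(1 − 0.4627) = 9.47 mM.

9.47 mM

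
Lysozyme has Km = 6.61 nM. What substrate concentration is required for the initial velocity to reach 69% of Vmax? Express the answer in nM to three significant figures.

14.7 nM

v/Vmax = [S]/(Km+[S]) = 0.69, so [S] = Km·0.69/(1 − 0.69) = 6.61 × 2.226.
[S] = 14.7 nM.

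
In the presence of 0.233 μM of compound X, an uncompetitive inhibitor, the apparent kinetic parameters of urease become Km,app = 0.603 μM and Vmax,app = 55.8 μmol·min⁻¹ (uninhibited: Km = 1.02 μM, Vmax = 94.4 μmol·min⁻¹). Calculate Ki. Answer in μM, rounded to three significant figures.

Uncompetitive: Vmax,app = Vmax/α (and Km,app = Km/α) with α = 1 + [I]/Ki.
α = Vmax/Vmax,app = 94.4/55.8 = 1.692.
Since α = 1 + [I]/Ki, [I]/Ki = 1.692 − 1 = 0.6918 and Ki = 0.233/0.6918 = 0.337 μM.

0.337 μM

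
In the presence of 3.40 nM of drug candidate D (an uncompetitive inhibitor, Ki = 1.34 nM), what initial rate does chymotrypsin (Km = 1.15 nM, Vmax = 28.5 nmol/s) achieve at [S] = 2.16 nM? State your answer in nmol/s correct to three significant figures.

α = 1 + [I]/Ki = 1 + 3.40/1.34 = 3.537.
For an uncompetitive inhibitor, both parameters are divided by α, giving Vmax/α and Km/α: Km,app = 0.325 nM, Vmax,app = 8.06 nmol/s.
v = Vmax,app·[S]/(Km,app + [S]) = 8.06 × 2.16/(0.325 + 2.16) = 7.00 nmol/s.

7.00 nmol/s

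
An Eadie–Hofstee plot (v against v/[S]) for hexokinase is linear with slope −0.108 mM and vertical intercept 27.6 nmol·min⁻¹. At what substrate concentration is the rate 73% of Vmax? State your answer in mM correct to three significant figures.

The Eadie–Hofstee slope gives Km = 0.108 mM (slope = −Km).
v/Vmax = [S]/(Km+[S]) = 0.73 ⇒ [S] = Km·0.73/(1−0.73) = 0.108 × 2.704 = 0.292 mM.

0.292 mM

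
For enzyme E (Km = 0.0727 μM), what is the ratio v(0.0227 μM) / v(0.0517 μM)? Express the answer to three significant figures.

0.573

The fractional saturations are [S]/(Km+[S]) = 0.0517/0.1244 = 0.4156 and 0.0227/0.09540 = 0.2379.
v₂/v₁ is just their ratio: 0.2379/0.4156 = 0.573.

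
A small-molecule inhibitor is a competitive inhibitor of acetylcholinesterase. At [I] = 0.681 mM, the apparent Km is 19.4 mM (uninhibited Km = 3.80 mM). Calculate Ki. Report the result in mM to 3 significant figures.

0.166 mM

Competitive: Km,app = α·Km with α = 1 + [I]/Ki.
α = Km,app/Km = 19.4/3.80 = 5.105.
Since α = 1 + [I]/Ki, [I]/Ki = 5.105 − 1 = 4.105 and Ki = 0.681/4.105 = 0.166 mM.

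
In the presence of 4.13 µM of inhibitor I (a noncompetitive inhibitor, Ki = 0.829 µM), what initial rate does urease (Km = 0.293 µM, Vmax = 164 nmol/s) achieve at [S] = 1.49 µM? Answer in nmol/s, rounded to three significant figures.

α = 1 + [I]/Ki = 1 + 4.13/0.829 = 5.982.
For a noncompetitive inhibitor, Vmax is reduced to Vmax/α while Km is unchanged: Km,app = 0.293 µM, Vmax,app = 27.4 nmol/s.
v = Vmax,app·[S]/(Km,app + [S]) = 27.4 × 1.49/(0.293 + 1.49) = 22.9 nmol/s.

22.9 nmol/s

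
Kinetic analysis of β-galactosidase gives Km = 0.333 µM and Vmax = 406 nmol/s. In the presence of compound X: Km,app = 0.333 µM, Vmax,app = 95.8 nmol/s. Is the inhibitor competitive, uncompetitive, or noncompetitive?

noncompetitive

Vmax decreases (406 → 95.8 nmol/s) while Km is unchanged — pure noncompetitive inhibition.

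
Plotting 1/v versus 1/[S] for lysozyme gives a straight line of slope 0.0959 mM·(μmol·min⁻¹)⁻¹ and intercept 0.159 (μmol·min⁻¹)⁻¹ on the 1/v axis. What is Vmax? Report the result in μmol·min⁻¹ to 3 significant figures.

6.29 μmol·min⁻¹

The y-intercept of a Lineweaver–Burk plot equals 1/Vmax, so Vmax = 1/0.159 = 6.29 μmol·min⁻¹.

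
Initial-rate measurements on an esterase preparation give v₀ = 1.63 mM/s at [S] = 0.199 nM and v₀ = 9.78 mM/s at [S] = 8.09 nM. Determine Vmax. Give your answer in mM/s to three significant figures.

11.2 mM/s

In reciprocal form, 1/v = (Km/Vmax)·(1/[S]) + 1/Vmax. The two points give (1/[S], 1/v) = (5.025, 0.6135) and (0.1236, 0.1022).
Slope = (0.6135 − 0.1022)/(5.025 − 0.1236) = 0.1043; intercept = 0.6135 − 0.1043×5.025 = 0.08936.
Vmax = 1/intercept = 11.2 mM/s; Km = slope × Vmax = 0.1043 × 11.2 = 1.17 nM.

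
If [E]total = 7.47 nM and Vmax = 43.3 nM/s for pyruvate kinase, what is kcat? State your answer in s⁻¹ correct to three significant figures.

5.80 s⁻¹

kcat = Vmax/[E]total = 43.3 nM/s / 7.47 nM = 5.80 s⁻¹.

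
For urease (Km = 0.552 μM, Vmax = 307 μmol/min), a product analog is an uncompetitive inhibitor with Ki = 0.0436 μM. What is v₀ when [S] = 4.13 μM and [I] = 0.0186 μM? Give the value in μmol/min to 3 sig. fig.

197 μmol/min

With α = 1 + [I]/Ki = 1 + 0.0186/0.0436 = 1.427, the uncompetitive rate law is v = (Vmax/α)·[S] / (Km/α + [S]).
v = (307/1.427)×4.13 / (0.552/1.427 + 4.13) = 888.8/4.517 = 197 μmol/min.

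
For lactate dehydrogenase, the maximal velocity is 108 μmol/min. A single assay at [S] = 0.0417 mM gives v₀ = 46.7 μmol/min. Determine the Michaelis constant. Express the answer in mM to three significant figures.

v/Vmax = 46.7/108 = 0.4324 = [S]/(Km+[S]).
So Km + [S] = [S]/0.4324 = 0.09644 mM, giving Km = 0.09644 − 0.0417 = 0.0547 mM.

0.0547 mM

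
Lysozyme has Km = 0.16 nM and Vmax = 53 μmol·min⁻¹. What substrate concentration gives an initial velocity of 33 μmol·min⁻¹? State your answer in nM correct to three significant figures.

0.264 nM

Rearranging v = Vmax[S]/(Km+[S]) gives [S] = Km·v/(Vmax − v).
[S] = 0.16 × 33 / (53 − 33) = 5.280/20.00 = 0.264 nM.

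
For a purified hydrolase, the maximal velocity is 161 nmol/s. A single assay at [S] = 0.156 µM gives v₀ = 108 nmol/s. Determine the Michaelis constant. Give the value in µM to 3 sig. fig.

0.0766 µM

v/Vmax = 108/161 = 0.6708 = [S]/(Km+[S]).
So Km + [S] = [S]/0.6708 = 0.2326 µM, giving Km = 0.2326 − 0.156 = 0.0766 µM.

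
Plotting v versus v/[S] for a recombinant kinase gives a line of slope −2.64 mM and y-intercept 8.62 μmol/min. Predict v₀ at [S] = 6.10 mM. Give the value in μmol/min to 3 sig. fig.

In the Eadie–Hofstee form v = Vmax − Km·(v/[S]), the slope is −Km and the intercept is Vmax, so Km = 2.64 mM and Vmax = 8.62 μmol/min.
v = 8.62 × 6.10/(2.64 + 6.10) = 6.02 μmol/min.

6.02 μmol/min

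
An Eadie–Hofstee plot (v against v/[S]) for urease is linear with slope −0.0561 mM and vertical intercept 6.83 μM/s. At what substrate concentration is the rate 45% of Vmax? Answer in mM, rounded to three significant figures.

0.0459 mM

The Eadie–Hofstee slope gives Km = 0.0561 mM (slope = −Km).
v/Vmax = [S]/(Km+[S]) = 0.45 ⇒ [S] = Km·0.45/(1−0.45) = 0.0561 × 0.8182 = 0.0459 mM.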